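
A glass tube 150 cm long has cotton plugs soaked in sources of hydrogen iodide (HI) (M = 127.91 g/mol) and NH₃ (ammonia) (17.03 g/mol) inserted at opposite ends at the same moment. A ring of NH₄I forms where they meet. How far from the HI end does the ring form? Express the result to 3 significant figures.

Graham's law gives d_HI/d_NH₃ = rate_HI/rate_NH₃ = √(M_NH₃/M_HI) = √(17.03/127.91) = 0.3649.
With d_HI + d_NH₃ = 150 cm, d_NH₃ = 150/(1 + 0.3649) = 109.9 cm.
d_HI = 150 − 109.9 = 40.1 cm.

40.1 cm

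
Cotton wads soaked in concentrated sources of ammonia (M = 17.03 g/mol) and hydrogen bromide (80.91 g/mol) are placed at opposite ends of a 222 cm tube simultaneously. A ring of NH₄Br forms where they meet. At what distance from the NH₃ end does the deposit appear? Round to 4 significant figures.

In equal time, each gas travels a distance ∝ its rate ∝ 1/√M, so d_NH₃/d_HBr = √(M_HBr/M_NH₃) = √(80.91/17.03) = 2.180.
With d_NH₃ + d_HBr = 222 cm, d_HBr = 222/(1 + 2.180) = 69.82 cm.
d_NH₃ = 222 − 69.82 = 152.2 cm.

152.2 cm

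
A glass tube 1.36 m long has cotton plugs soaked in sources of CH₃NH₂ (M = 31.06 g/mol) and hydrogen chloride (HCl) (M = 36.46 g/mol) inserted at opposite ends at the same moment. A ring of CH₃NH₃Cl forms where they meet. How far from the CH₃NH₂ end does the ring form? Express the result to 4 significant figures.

Distances travelled in equal time are proportional to diffusion rates, so d_CH₃NH₂/d_HCl = √(M_HCl/M_CH₃NH₂) = √(36.46/31.06) = 1.083.
With d_CH₃NH₂ + d_HCl = 1.36 m, d_HCl = 1.36/(1 + 1.083) = 0.6528 m.
d_CH₃NH₂ = 1.36 − 0.6528 = 0.7072 m.

0.7072 m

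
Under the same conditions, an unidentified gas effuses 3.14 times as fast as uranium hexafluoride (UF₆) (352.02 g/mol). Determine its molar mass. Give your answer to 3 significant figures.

35.7 g/mol

By Graham's law, rate_X/rate_UF₆ = √(M_UF₆/M_X).
3.14 = √(352.02/M_X)
M_X = 352.02 / 3.14² = 352.02 / 9.860 = 35.7 g/mol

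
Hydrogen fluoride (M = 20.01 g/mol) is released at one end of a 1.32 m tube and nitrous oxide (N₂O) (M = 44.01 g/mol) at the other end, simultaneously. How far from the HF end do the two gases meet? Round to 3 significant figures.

Graham's law gives d_HF/d_N₂O = rate_HF/rate_N₂O = √(M_N₂O/M_HF) = √(44.01/20.01) = 1.483.
With d_HF + d_N₂O = 1.32 m, d_N₂O = 1.32/(1 + 1.483) = 0.5316 m.
d_HF = 1.32 − 0.5316 = 0.788 m.

0.788 m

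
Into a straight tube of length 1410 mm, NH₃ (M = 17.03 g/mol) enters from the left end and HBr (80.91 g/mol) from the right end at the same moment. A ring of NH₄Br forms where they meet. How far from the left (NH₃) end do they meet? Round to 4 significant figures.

The fronts meet when d_NH₃ + d_HBr = L with d_NH₃/d_HBr = √(M_HBr/M_NH₃) (Graham's law). Here √(M_HBr/M_NH₃) = √(80.91/17.03) = 2.180.
With d_NH₃ + d_HBr = 1410 mm, d_HBr = 1410/(1 + 2.180) = 443.4 mm.
d_NH₃ = 1410 − 443.4 = 966.6 mm.

966.6 mm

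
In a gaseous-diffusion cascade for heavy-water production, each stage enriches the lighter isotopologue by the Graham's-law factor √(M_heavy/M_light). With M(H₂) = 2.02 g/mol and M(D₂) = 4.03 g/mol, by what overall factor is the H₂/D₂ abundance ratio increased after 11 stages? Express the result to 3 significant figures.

After 11 stages the ratio has grown by (√(4.03/2.02))^11 = (4.03/2.02)^(11/2).
= 1.99505^(11/2) = 44.6.

44.6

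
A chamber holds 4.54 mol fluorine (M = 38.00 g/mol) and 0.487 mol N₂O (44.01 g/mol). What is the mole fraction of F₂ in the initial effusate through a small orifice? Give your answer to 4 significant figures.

0.9094

Each component's effusion rate ∝ (its partial pressure)·(1/√M) ∝ n_i/√M_i.
So x_F₂ in the escaping gas = (n_F₂/√M_F₂) / Σ(n_i/√M_i)
= (4.54/√38.00) / (4.54/√38.00 + 0.487/√44.01) = 0.7365/(0.7365 + 0.07341) = 0.9094.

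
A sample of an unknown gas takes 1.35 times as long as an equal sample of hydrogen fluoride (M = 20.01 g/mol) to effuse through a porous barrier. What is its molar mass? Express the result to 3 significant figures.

Graham's law gives t_X/t_HF = √(M_X/M_HF).
1.35 = √(M_X/20.01)
M_X = 20.01 × 1.35² = 20.01 × 1.823 = 36.5 g/mol

36.5 g/mol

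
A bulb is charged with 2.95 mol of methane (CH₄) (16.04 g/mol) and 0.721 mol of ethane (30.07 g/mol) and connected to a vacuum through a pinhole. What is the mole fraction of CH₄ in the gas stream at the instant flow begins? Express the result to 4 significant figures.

0.8485

Rate_i ∝ x_i/√M_i (Graham's law weighted by mole fraction), so the effusate composition follows n_i/√M_i.
x_CH₄(eff) = (n_CH₄/√M_CH₄) / (n_CH₄/√M_CH₄ + n_C₂H₆/√M_C₂H₆)
= (2.95/√16.04) / (2.95/√16.04 + 0.721/√30.07) = 0.7366/(0.7366 + 0.1315) = 0.8485.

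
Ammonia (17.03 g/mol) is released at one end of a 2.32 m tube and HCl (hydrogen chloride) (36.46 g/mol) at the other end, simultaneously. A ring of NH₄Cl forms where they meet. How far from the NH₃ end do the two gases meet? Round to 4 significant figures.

Graham's law gives d_NH₃/d_HCl = rate_NH₃/rate_HCl = √(M_HCl/M_NH₃) = √(36.46/17.03) = 1.463.
With d_NH₃ + d_HCl = 2.32 m, d_HCl = 2.32/(1 + 1.463) = 0.9419 m.
d_NH₃ = 2.32 − 0.9419 = 1.378 m.

1.378 m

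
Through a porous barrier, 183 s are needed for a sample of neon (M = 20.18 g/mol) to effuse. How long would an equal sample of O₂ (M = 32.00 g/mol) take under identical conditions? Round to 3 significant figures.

230 s

Graham's law gives t_O₂/t_Ne = √(M_O₂/M_Ne) = √(32.00/20.18) = √1.586 = 1.259.
So the time for O₂ is 183 × 1.259 = 230 s.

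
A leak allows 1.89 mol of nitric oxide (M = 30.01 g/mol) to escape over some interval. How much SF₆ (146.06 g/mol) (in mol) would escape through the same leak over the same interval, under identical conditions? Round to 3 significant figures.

Graham's law gives rate_SF₆/rate_NO = √(M_NO/M_SF₆) = √(30.01/146.06) = √0.2055 = 0.4533.
So the amount for SF₆ is 1.89 × 0.4533 = 0.857 mol.

0.857 mol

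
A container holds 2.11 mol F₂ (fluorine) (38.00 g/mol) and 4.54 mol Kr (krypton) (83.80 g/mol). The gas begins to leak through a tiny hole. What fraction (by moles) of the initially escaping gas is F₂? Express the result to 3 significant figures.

0.408

The effusion rate of species i is ∝ p_i/√M_i ∝ n_i/√M_i.
x_F₂(eff) = (n_F₂/√M_F₂) / (n_F₂/√M_F₂ + n_Kr/√M_Kr)
= (2.11/√38.00) / (2.11/√38.00 + 4.54/√83.80) = 0.3423/(0.3423 + 0.4959) = 0.408.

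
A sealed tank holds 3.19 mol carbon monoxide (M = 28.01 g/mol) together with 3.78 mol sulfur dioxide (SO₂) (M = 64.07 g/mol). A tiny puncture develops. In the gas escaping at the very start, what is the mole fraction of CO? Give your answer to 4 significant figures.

0.5607

Effusion rate of each component ∝ n_i/√M_i (partial pressure × 1/√M).
x_CO(eff) = (n_CO/√M_CO) / (n_CO/√M_CO + n_SO₂/√M_SO₂)
= (3.19/√28.01) / (3.19/√28.01 + 3.78/√64.07) = 0.6027/(0.6027 + 0.4722) = 0.5607.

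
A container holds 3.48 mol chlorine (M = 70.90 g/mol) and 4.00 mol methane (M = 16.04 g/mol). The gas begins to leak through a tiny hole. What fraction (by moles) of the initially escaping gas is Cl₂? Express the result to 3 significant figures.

0.293

Each component's effusion rate ∝ (its partial pressure)·(1/√M) ∝ n_i/√M_i.
So x_Cl₂ in the escaping gas = (n_Cl₂/√M_Cl₂) / Σ(n_i/√M_i)
= (3.48/√70.90) / (3.48/√70.90 + 4.00/√16.04) = 0.4133/(0.4133 + 0.9988) = 0.293.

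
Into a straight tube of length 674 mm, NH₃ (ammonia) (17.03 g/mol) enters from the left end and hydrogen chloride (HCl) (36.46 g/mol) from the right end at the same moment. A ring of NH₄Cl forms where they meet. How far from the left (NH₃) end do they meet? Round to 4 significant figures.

Graham's law gives d_NH₃/d_HCl = rate_NH₃/rate_HCl = √(M_HCl/M_NH₃) = √(36.46/17.03) = 1.463.
With d_NH₃ + d_HCl = 674 mm, d_HCl = 674/(1 + 1.463) = 273.6 mm.
d_NH₃ = 674 − 273.6 = 400.4 mm.

400.4 mm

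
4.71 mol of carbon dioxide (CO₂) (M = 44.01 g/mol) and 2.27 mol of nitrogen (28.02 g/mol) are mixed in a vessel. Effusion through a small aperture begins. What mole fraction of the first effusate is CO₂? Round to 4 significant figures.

Rate_i ∝ x_i/√M_i (Graham's law weighted by mole fraction), so the effusate composition follows n_i/√M_i.
x_CO₂(eff) = (n_CO₂/√M_CO₂) / (n_CO₂/√M_CO₂ + n_N₂/√M_N₂)
= (4.71/√44.01) / (4.71/√44.01 + 2.27/√28.02) = 0.7100/(0.7100 + 0.4288) = 0.6234.

0.6234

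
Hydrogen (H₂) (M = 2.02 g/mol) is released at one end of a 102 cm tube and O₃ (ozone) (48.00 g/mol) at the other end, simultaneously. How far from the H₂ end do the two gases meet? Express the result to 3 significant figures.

84.6 cm

In equal time, each gas travels a distance ∝ its rate ∝ 1/√M, so d_H₂/d_O₃ = √(M_O₃/M_H₂) = √(48.00/2.02) = 4.875.
With d_H₂ + d_O₃ = 102 cm, d_O₃ = 102/(1 + 4.875) = 17.36 cm.
d_H₂ = 102 − 17.36 = 84.6 cm.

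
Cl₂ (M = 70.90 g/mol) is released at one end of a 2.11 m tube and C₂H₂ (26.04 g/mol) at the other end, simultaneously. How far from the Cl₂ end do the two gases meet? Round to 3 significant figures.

0.796 m

Distances travelled in equal time are proportional to diffusion rates, so d_Cl₂/d_C₂H₂ = √(M_C₂H₂/M_Cl₂) = √(26.04/70.90) = 0.6060.
With d_Cl₂ + d_C₂H₂ = 2.11 m, d_C₂H₂ = 2.11/(1 + 0.6060) = 1.314 m.
d_Cl₂ = 2.11 − 1.314 = 0.796 m.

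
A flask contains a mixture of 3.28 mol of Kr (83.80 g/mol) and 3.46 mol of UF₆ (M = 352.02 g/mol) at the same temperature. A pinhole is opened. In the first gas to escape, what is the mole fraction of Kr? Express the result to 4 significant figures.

Effusion rate of each component ∝ n_i/√M_i (partial pressure × 1/√M).
So x_Kr in the escaping gas = (n_Kr/√M_Kr) / Σ(n_i/√M_i)
= (3.28/√83.80) / (3.28/√83.80 + 3.46/√352.02) = 0.3583/(0.3583 + 0.1844) = 0.6602.

0.6602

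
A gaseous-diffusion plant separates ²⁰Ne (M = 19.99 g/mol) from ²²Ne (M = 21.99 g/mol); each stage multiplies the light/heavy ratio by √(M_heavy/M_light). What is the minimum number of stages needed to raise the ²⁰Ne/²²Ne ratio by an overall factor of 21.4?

65

Per stage α = (21.99/19.99)^(1/2) = 1.10005^0.5, giving ln α = 0.04768.
Need α^N ≥ 21.4 ⇒ N ≥ ln(21.4) / ln α = 3.063 / 0.04768 = 64.25.
Rounding up, N = 65 stages.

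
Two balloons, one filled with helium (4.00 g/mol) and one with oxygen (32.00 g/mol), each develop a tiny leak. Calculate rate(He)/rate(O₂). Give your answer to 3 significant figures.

Graham's law gives rate_He/rate_O₂ = √(M_O₂/M_He) = √(32.00/4.00) = √8.000 = 2.83.

2.83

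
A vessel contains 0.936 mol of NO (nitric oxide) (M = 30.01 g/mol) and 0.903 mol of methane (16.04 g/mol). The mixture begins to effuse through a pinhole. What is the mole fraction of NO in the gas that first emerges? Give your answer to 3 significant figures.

0.431

Effusion rate of each component ∝ n_i/√M_i (partial pressure × 1/√M).
So x_NO in the escaping gas = (n_NO/√M_NO) / Σ(n_i/√M_i)
= (0.936/√30.01) / (0.936/√30.01 + 0.903/√16.04) = 0.1709/(0.1709 + 0.2255) = 0.431.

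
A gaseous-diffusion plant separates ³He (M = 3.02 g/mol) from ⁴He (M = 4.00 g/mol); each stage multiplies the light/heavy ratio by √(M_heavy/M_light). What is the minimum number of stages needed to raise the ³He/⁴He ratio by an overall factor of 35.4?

With α = √(4.00/3.02) per stage, ln α = ½ ln(1.32450) = 0.1405.
Need α^N ≥ 35.4 ⇒ N ≥ ln(35.4) / ln α = 3.567 / 0.1405 = 25.38.
Minimum whole number of stages: N = 26.

26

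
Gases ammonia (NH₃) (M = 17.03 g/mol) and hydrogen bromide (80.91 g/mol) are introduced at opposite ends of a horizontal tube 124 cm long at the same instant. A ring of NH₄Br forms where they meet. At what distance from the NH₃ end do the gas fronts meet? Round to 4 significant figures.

Distances travelled in equal time are proportional to diffusion rates, so d_NH₃/d_HBr = √(M_HBr/M_NH₃) = √(80.91/17.03) = 2.180.
With d_NH₃ + d_HBr = 124 cm, d_HBr = 124/(1 + 2.180) = 39.00 cm.
d_NH₃ = 124 − 39.00 = 85.00 cm.

85.00 cm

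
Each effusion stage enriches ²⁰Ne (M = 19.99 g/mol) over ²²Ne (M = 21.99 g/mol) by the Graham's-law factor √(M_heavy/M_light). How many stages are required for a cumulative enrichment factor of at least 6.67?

Per stage α = (21.99/19.99)^(1/2) = 1.10005^0.5, giving ln α = 0.04768.
Need α^N ≥ 6.67 ⇒ N ≥ ln(6.67) / ln α = 1.898 / 0.04768 = 39.80.
Rounding up, N = 40 stages.

40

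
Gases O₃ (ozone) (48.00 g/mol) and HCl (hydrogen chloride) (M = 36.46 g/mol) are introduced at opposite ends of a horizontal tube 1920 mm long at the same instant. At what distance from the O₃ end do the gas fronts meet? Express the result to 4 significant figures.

In equal time, each gas travels a distance ∝ its rate ∝ 1/√M, so d_O₃/d_HCl = √(M_HCl/M_O₃) = √(36.46/48.00) = 0.8715.
With d_O₃ + d_HCl = 1920 mm, d_HCl = 1920/(1 + 0.8715) = 1026 mm.
d_O₃ = 1920 − 1026 = 894.1 mm.

894.1 mm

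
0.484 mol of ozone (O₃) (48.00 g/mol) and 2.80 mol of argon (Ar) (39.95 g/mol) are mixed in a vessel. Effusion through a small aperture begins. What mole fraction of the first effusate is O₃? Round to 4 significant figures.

0.1362

Each component's effusion rate ∝ (its partial pressure)·(1/√M) ∝ n_i/√M_i.
So x_O₃ in the escaping gas = (n_O₃/√M_O₃) / Σ(n_i/√M_i)
= (0.484/√48.00) / (0.484/√48.00 + 2.80/√39.95) = 0.06986/(0.06986 + 0.4430) = 0.1362.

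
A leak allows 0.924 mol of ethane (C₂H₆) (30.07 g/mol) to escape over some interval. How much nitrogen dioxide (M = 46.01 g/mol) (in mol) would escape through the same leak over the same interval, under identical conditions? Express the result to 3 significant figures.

0.747 mol

Using Graham's law: rate_NO₂/rate_C₂H₆ = √(M_C₂H₆/M_NO₂) = √(30.07/46.01) = √0.6536 = 0.8084.
So the amount for NO₂ is 0.924 × 0.8084 = 0.747 mol.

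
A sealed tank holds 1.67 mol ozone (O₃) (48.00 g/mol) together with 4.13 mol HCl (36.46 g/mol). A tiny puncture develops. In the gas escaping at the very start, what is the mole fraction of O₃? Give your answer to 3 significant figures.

The effusion rate of species i is ∝ p_i/√M_i ∝ n_i/√M_i.
x_O₃(eff) = (n_O₃/√M_O₃) / (n_O₃/√M_O₃ + n_HCl/√M_HCl)
= (1.67/√48.00) / (1.67/√48.00 + 4.13/√36.46) = 0.2410/(0.2410 + 0.6840) = 0.261.

0.261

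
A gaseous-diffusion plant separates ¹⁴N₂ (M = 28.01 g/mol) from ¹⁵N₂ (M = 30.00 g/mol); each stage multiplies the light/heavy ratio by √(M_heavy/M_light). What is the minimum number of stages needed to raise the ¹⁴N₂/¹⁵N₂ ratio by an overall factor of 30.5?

Single-stage factor α = √(30.00/28.01), so ln α = ½ ln(1.07105) = 0.03432.
Need α^N ≥ 30.5 ⇒ N ≥ ln(30.5) / ln α = 3.418 / 0.03432 = 99.59.
So at least 100 stages are needed.

100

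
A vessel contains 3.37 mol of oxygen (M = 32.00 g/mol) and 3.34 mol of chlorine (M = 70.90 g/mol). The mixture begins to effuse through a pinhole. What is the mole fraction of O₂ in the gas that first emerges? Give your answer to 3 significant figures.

0.600

Rate_i ∝ x_i/√M_i (Graham's law weighted by mole fraction), so the effusate composition follows n_i/√M_i.
x_O₂(eff) = (n_O₂/√M_O₂) / (n_O₂/√M_O₂ + n_Cl₂/√M_Cl₂)
= (3.37/√32.00) / (3.37/√32.00 + 3.34/√70.90) = 0.5957/(0.5957 + 0.3967) = 0.600.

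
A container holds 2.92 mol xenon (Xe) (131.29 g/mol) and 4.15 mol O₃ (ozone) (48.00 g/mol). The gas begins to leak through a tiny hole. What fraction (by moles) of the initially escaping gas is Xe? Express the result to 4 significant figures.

Each component's effusion rate ∝ (its partial pressure)·(1/√M) ∝ n_i/√M_i.
So x_Xe in the escaping gas = (n_Xe/√M_Xe) / Σ(n_i/√M_i)
= (2.92/√131.29) / (2.92/√131.29 + 4.15/√48.00) = 0.2548/(0.2548 + 0.5990) = 0.2985.

0.2985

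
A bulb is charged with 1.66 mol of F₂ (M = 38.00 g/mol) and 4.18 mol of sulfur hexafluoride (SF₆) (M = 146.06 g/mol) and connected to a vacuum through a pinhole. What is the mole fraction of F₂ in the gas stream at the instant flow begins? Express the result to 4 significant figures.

Effusion rate of each component ∝ n_i/√M_i (partial pressure × 1/√M).
Mole fraction of F₂ in the effusate = (n_F₂/√M_F₂) / (n_F₂/√M_F₂ + n_SF₆/√M_SF₆)
= (1.66/√38.00) / (1.66/√38.00 + 4.18/√146.06) = 0.2693/(0.2693 + 0.3459) = 0.4378.

0.4378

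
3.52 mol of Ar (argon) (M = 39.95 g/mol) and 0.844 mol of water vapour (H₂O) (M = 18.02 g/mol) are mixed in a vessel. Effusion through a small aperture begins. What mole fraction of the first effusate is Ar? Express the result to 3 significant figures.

Rate_i ∝ x_i/√M_i (Graham's law weighted by mole fraction), so the effusate composition follows n_i/√M_i.
x_Ar(eff) = (n_Ar/√M_Ar) / (n_Ar/√M_Ar + n_H₂O/√M_H₂O)
= (3.52/√39.95) / (3.52/√39.95 + 0.844/√18.02) = 0.5569/(0.5569 + 0.1988) = 0.737.

0.737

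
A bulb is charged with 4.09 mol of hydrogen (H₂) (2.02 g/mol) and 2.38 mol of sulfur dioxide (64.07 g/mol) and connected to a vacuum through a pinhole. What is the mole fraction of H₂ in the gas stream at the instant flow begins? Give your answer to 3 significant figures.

Each component's effusion rate ∝ (its partial pressure)·(1/√M) ∝ n_i/√M_i.
Mole fraction of H₂ in the effusate = (n_H₂/√M_H₂) / (n_H₂/√M_H₂ + n_SO₂/√M_SO₂)
= (4.09/√2.02) / (4.09/√2.02 + 2.38/√64.07) = 2.878/(2.878 + 0.2973) = 0.906.

0.906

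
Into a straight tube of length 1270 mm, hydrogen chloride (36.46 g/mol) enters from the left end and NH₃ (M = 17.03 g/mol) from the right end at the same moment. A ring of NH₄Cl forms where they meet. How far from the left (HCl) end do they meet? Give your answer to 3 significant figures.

Distances travelled in equal time are proportional to diffusion rates, so d_HCl/d_NH₃ = √(M_NH₃/M_HCl) = √(17.03/36.46) = 0.6834.
With d_HCl + d_NH₃ = 1270 mm, d_NH₃ = 1270/(1 + 0.6834) = 754.4 mm.
d_HCl = 1270 − 754.4 = 516 mm.

516 mm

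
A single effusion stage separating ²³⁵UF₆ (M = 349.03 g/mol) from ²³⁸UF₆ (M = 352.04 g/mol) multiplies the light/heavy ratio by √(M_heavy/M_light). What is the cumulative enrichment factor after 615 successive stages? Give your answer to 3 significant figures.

Each stage multiplies the ratio by α = √(352.04/349.03), so after 615 stages the overall factor is α^615 = (352.04/349.03)^(615/2).
= 1.00862^(615/2) = 14.0.

14.0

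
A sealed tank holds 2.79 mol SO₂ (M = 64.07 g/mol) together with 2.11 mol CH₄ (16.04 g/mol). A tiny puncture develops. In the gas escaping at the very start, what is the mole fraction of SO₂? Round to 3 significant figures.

0.398

Rate_i ∝ x_i/√M_i (Graham's law weighted by mole fraction), so the effusate composition follows n_i/√M_i.
Mole fraction of SO₂ in the effusate = (n_SO₂/√M_SO₂) / (n_SO₂/√M_SO₂ + n_CH₄/√M_CH₄)
= (2.79/√64.07) / (2.79/√64.07 + 2.11/√16.04) = 0.3486/(0.3486 + 0.5268) = 0.398.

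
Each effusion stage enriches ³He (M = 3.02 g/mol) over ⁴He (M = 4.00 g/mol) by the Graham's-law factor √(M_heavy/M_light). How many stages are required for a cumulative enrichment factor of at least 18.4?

21

Single-stage factor α = √(4.00/3.02), so ln α = ½ ln(1.32450) = 0.1405.
Need α^N ≥ 18.4 ⇒ N ≥ ln(18.4) / ln α = 2.912 / 0.1405 = 20.73.
So at least 21 stages are needed.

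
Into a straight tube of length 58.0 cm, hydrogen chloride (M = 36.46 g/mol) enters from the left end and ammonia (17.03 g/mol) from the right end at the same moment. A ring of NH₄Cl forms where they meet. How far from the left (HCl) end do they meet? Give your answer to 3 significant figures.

Distances travelled in equal time are proportional to diffusion rates, so d_HCl/d_NH₃ = √(M_NH₃/M_HCl) = √(17.03/36.46) = 0.6834.
With d_HCl + d_NH₃ = 58.0 cm, d_NH₃ = 58.0/(1 + 0.6834) = 34.45 cm.
d_HCl = 58.0 − 34.45 = 23.5 cm.

23.5 cm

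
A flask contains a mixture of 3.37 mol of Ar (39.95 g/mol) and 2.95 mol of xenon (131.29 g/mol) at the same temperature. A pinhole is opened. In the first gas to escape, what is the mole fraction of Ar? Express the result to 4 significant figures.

0.6744

Rate_i ∝ x_i/√M_i (Graham's law weighted by mole fraction), so the effusate composition follows n_i/√M_i.
x_Ar(eff) = (n_Ar/√M_Ar) / (n_Ar/√M_Ar + n_Xe/√M_Xe)
= (3.37/√39.95) / (3.37/√39.95 + 2.95/√131.29) = 0.5332/(0.5332 + 0.2575) = 0.6744.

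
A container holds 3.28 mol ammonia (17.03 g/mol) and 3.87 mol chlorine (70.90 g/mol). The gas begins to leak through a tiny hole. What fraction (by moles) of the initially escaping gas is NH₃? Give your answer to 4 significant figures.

0.6336

Effusion rate of each component ∝ n_i/√M_i (partial pressure × 1/√M).
So x_NH₃ in the escaping gas = (n_NH₃/√M_NH₃) / Σ(n_i/√M_i)
= (3.28/√17.03) / (3.28/√17.03 + 3.87/√70.90) = 0.7948/(0.7948 + 0.4596) = 0.6336.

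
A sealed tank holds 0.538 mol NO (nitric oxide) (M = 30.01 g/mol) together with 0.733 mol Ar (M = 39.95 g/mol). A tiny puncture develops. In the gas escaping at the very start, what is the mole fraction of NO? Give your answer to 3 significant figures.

Each component's effusion rate ∝ (its partial pressure)·(1/√M) ∝ n_i/√M_i.
x_NO(eff) = (n_NO/√M_NO) / (n_NO/√M_NO + n_Ar/√M_Ar)
= (0.538/√30.01) / (0.538/√30.01 + 0.733/√39.95) = 0.09821/(0.09821 + 0.1160) = 0.459.

0.459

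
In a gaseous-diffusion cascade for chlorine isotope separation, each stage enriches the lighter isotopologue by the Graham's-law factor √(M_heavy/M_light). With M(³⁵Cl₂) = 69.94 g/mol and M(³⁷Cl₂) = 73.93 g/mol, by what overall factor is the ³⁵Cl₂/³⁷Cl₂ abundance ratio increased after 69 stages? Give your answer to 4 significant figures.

6.781

After 69 stages the ratio has grown by (√(73.93/69.94))^69 = (73.93/69.94)^(69/2).
= 1.05705^(69/2) = 6.781.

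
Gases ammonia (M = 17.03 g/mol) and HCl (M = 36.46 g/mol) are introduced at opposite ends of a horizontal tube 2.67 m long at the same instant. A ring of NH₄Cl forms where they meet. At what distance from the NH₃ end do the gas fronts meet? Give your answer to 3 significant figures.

Graham's law gives d_NH₃/d_HCl = rate_NH₃/rate_HCl = √(M_HCl/M_NH₃) = √(36.46/17.03) = 1.463.
With d_NH₃ + d_HCl = 2.67 m, d_HCl = 2.67/(1 + 1.463) = 1.084 m.
d_NH₃ = 2.67 − 1.084 = 1.59 m.

1.59 m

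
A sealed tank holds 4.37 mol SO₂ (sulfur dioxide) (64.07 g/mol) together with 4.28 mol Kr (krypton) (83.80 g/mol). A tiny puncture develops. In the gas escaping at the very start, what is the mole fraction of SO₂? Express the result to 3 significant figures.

Each component's effusion rate ∝ (its partial pressure)·(1/√M) ∝ n_i/√M_i.
So x_SO₂ in the escaping gas = (n_SO₂/√M_SO₂) / Σ(n_i/√M_i)
= (4.37/√64.07) / (4.37/√64.07 + 4.28/√83.80) = 0.5460/(0.5460 + 0.4675) = 0.539.

0.539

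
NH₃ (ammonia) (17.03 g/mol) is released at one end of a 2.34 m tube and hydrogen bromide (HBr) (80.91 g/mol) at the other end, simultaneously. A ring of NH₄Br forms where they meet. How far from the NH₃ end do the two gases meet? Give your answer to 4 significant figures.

Distances travelled in equal time are proportional to diffusion rates, so d_NH₃/d_HBr = √(M_HBr/M_NH₃) = √(80.91/17.03) = 2.180.
With d_NH₃ + d_HBr = 2.34 m, d_HBr = 2.34/(1 + 2.180) = 0.7359 m.
d_NH₃ = 2.34 − 0.7359 = 1.604 m.

1.604 m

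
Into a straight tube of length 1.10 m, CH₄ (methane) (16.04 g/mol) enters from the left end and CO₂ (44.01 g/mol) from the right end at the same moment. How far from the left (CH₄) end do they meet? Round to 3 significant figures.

0.686 m

Distances travelled in equal time are proportional to diffusion rates, so d_CH₄/d_CO₂ = √(M_CO₂/M_CH₄) = √(44.01/16.04) = 1.656.
With d_CH₄ + d_CO₂ = 1.10 m, d_CO₂ = 1.10/(1 + 1.656) = 0.4141 m.
d_CH₄ = 1.10 − 0.4141 = 0.686 m.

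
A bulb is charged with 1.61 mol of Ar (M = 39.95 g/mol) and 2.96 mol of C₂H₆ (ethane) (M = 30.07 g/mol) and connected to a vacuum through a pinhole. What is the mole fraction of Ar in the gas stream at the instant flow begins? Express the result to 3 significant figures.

0.321

Rate_i ∝ x_i/√M_i (Graham's law weighted by mole fraction), so the effusate composition follows n_i/√M_i.
Mole fraction of Ar in the effusate = (n_Ar/√M_Ar) / (n_Ar/√M_Ar + n_C₂H₆/√M_C₂H₆)
= (1.61/√39.95) / (1.61/√39.95 + 2.96/√30.07) = 0.2547/(0.2547 + 0.5398) = 0.321.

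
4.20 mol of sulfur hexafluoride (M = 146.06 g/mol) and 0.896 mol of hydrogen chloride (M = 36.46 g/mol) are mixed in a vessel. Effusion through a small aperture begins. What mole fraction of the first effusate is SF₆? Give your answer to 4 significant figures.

0.7008

Each component's effusion rate ∝ (its partial pressure)·(1/√M) ∝ n_i/√M_i.
So x_SF₆ in the escaping gas = (n_SF₆/√M_SF₆) / Σ(n_i/√M_i)
= (4.20/√146.06) / (4.20/√146.06 + 0.896/√36.46) = 0.3475/(0.3475 + 0.1484) = 0.7008.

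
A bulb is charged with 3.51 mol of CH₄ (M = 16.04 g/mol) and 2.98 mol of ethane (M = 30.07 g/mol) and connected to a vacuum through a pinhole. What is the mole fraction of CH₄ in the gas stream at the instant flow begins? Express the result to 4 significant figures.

0.6173

Effusion rate of each component ∝ n_i/√M_i (partial pressure × 1/√M).
x_CH₄(eff) = (n_CH₄/√M_CH₄) / (n_CH₄/√M_CH₄ + n_C₂H₆/√M_C₂H₆)
= (3.51/√16.04) / (3.51/√16.04 + 2.98/√30.07) = 0.8764/(0.8764 + 0.5434) = 0.6173.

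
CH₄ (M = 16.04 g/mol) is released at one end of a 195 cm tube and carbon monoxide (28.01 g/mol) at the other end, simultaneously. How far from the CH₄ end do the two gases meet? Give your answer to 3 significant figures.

In equal time, each gas travels a distance ∝ its rate ∝ 1/√M, so d_CH₄/d_CO = √(M_CO/M_CH₄) = √(28.01/16.04) = 1.321.
With d_CH₄ + d_CO = 195 cm, d_CO = 195/(1 + 1.321) = 84.00 cm.
d_CH₄ = 195 − 84.00 = 111 cm.

111 cm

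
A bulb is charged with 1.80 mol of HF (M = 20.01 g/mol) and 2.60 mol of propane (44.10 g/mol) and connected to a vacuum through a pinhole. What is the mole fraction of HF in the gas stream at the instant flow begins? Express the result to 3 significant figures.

0.507

Rate_i ∝ x_i/√M_i (Graham's law weighted by mole fraction), so the effusate composition follows n_i/√M_i.
So x_HF in the escaping gas = (n_HF/√M_HF) / Σ(n_i/√M_i)
= (1.80/√20.01) / (1.80/√20.01 + 2.60/√44.10) = 0.4024/(0.4024 + 0.3915) = 0.507.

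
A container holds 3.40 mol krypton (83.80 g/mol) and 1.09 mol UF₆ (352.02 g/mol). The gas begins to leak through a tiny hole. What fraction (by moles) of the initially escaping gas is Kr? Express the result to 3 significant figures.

0.865

Rate_i ∝ x_i/√M_i (Graham's law weighted by mole fraction), so the effusate composition follows n_i/√M_i.
So x_Kr in the escaping gas = (n_Kr/√M_Kr) / Σ(n_i/√M_i)
= (3.40/√83.80) / (3.40/√83.80 + 1.09/√352.02) = 0.3714/(0.3714 + 0.05810) = 0.865.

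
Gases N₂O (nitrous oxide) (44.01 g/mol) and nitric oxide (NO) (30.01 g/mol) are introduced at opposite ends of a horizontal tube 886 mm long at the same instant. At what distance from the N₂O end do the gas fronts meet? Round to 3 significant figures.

401 mm

Graham's law gives d_N₂O/d_NO = rate_N₂O/rate_NO = √(M_NO/M_N₂O) = √(30.01/44.01) = 0.8258.
With d_N₂O + d_NO = 886 mm, d_NO = 886/(1 + 0.8258) = 485.3 mm.
d_N₂O = 886 − 485.3 = 401 mm.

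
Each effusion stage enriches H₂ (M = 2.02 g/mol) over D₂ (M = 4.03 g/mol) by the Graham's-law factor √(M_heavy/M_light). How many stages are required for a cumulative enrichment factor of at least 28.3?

10

With α = √(4.03/2.02) per stage, ln α = ½ ln(1.99505) = 0.3453.
Need α^N ≥ 28.3 ⇒ N ≥ ln(28.3) / ln α = 3.343 / 0.3453 = 9.68.
Rounding up, N = 10 stages.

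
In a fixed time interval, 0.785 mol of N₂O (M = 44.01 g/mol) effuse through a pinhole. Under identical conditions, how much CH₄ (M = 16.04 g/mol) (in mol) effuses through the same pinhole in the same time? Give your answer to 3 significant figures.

1.30 mol

Since effusion rate ∝ 1/√M, rate_CH₄/rate_N₂O = √(M_N₂O/M_CH₄) = √(44.01/16.04) = √2.744 = 1.656.
So the amount for CH₄ is 0.785 × 1.656 = 1.30 mol.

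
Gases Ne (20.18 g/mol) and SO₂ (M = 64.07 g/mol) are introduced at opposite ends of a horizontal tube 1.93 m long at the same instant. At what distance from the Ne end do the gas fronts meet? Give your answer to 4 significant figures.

Distances travelled in equal time are proportional to diffusion rates, so d_Ne/d_SO₂ = √(M_SO₂/M_Ne) = √(64.07/20.18) = 1.782.
With d_Ne + d_SO₂ = 1.93 m, d_SO₂ = 1.93/(1 + 1.782) = 0.6938 m.
d_Ne = 1.93 − 0.6938 = 1.236 m.

1.236 m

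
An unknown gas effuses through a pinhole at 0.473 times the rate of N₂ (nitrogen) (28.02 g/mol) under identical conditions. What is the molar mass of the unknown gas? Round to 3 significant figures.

125 g/mol

Since effusion rate ∝ 1/√M, rate_X/rate_N₂ = √(M_N₂/M_X).
0.473 = √(28.02/M_X)
M_X = 28.02 / 0.473² = 28.02 / 0.2237 = 125 g/mol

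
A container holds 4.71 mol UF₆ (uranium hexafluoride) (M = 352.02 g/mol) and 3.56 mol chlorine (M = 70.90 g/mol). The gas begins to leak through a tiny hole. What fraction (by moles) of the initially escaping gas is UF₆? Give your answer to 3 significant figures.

0.373

Effusion rate of each component ∝ n_i/√M_i (partial pressure × 1/√M).
So x_UF₆ in the escaping gas = (n_UF₆/√M_UF₆) / Σ(n_i/√M_i)
= (4.71/√352.02) / (4.71/√352.02 + 3.56/√70.90) = 0.2510/(0.2510 + 0.4228) = 0.373.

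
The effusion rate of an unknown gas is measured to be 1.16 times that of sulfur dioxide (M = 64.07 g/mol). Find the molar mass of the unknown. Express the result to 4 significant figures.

By Graham's law, rate_X/rate_SO₂ = √(M_SO₂/M_X).
1.16 = √(64.07/M_X)
M_X = 64.07 / 1.16² = 64.07 / 1.346 = 47.61 g/mol

47.61 g/mol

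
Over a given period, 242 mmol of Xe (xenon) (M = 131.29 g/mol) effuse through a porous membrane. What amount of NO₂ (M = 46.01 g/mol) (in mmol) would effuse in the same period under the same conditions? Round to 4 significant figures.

From Graham's law, rate_NO₂/rate_Xe = √(M_Xe/M_NO₂) = √(131.29/46.01) = √2.854 = 1.689.
So the amount for NO₂ is 242 × 1.689 = 408.8 mmol.

408.8 mmol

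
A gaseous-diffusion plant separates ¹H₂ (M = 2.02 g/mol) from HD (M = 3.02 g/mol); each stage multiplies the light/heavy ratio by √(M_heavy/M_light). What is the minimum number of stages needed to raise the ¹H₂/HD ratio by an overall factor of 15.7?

Per stage α = (3.02/2.02)^(1/2) = 1.49505^0.5, giving ln α = 0.2011.
Need α^N ≥ 15.7 ⇒ N ≥ ln(15.7) / ln α = 2.754 / 0.2011 = 13.69.
Rounding up, N = 14 stages.

14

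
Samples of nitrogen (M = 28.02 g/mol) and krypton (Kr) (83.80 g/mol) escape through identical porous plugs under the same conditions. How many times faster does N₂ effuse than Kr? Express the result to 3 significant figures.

Using Graham's law: rate_N₂/rate_Kr = √(M_Kr/M_N₂) = √(83.80/28.02) = √2.991 = 1.73.

1.73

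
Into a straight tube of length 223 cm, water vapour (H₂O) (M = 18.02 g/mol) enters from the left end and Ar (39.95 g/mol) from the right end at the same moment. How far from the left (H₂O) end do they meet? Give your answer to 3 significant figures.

Graham's law gives d_H₂O/d_Ar = rate_H₂O/rate_Ar = √(M_Ar/M_H₂O) = √(39.95/18.02) = 1.489.
With d_H₂O + d_Ar = 223 cm, d_Ar = 223/(1 + 1.489) = 89.60 cm.
d_H₂O = 223 − 89.60 = 133 cm.

133 cm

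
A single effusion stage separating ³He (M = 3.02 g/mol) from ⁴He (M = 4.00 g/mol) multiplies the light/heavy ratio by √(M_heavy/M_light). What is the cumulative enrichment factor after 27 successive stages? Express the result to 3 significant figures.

The single-stage factor is √(M_heavy/M_light), so 27 stages give [√(4.00/3.02)]^27 = (4.00/3.02)^(27/2).
= 1.32450^(27/2) = 44.4.

44.4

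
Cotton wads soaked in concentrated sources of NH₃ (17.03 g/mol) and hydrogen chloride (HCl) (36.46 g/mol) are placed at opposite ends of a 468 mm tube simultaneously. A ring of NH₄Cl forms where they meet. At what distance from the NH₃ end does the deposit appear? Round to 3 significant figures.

Graham's law gives d_NH₃/d_HCl = rate_NH₃/rate_HCl = √(M_HCl/M_NH₃) = √(36.46/17.03) = 1.463.
With d_NH₃ + d_HCl = 468 mm, d_HCl = 468/(1 + 1.463) = 190.0 mm.
d_NH₃ = 468 − 190.0 = 278 mm.

278 mm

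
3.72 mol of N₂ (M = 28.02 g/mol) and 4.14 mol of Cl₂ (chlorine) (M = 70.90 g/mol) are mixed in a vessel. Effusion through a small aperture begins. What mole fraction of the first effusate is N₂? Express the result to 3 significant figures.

0.588

Effusion rate of each component ∝ n_i/√M_i (partial pressure × 1/√M).
x_N₂(eff) = (n_N₂/√M_N₂) / (n_N₂/√M_N₂ + n_Cl₂/√M_Cl₂)
= (3.72/√28.02) / (3.72/√28.02 + 4.14/√70.90) = 0.7028/(0.7028 + 0.4917) = 0.588.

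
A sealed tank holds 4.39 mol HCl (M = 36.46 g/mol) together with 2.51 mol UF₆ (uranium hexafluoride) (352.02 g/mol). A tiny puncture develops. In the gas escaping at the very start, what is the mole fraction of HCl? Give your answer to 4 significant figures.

0.8446

Rate_i ∝ x_i/√M_i (Graham's law weighted by mole fraction), so the effusate composition follows n_i/√M_i.
Mole fraction of HCl in the effusate = (n_HCl/√M_HCl) / (n_HCl/√M_HCl + n_UF₆/√M_UF₆)
= (4.39/√36.46) / (4.39/√36.46 + 2.51/√352.02) = 0.7270/(0.7270 + 0.1338) = 0.8446.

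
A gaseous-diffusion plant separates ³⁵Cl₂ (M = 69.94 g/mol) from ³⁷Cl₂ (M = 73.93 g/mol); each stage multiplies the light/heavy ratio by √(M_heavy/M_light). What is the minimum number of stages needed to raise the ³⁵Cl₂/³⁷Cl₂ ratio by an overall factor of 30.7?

Per stage α = (73.93/69.94)^(1/2) = 1.05705^0.5, giving ln α = 0.02774.
Need α^N ≥ 30.7 ⇒ N ≥ ln(30.7) / ln α = 3.424 / 0.02774 = 123.44.
Minimum whole number of stages: N = 124.

124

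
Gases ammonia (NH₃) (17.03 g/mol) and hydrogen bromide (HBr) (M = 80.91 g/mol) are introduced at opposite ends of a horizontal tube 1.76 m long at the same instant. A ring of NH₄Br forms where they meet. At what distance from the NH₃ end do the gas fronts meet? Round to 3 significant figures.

1.21 m

In equal time, each gas travels a distance ∝ its rate ∝ 1/√M, so d_NH₃/d_HBr = √(M_HBr/M_NH₃) = √(80.91/17.03) = 2.180.
With d_NH₃ + d_HBr = 1.76 m, d_HBr = 1.76/(1 + 2.180) = 0.5535 m.
d_NH₃ = 1.76 − 0.5535 = 1.21 m.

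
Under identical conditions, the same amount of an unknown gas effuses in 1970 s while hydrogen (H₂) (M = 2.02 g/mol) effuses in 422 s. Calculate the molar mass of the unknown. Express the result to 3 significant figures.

From Graham's law, t_X/t_H₂ = √(M_X/M_H₂).
1970/422 = 4.668 = √(M_X/2.02)
M_X = 2.02 × 4.668² = 2.02 × 21.79 = 44.0 g/mol

44.0 g/mol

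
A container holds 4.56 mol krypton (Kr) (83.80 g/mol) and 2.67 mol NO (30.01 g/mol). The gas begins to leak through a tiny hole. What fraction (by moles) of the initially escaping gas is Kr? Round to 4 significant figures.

The effusion rate of species i is ∝ p_i/√M_i ∝ n_i/√M_i.
So x_Kr in the escaping gas = (n_Kr/√M_Kr) / Σ(n_i/√M_i)
= (4.56/√83.80) / (4.56/√83.80 + 2.67/√30.01) = 0.4981/(0.4981 + 0.4874) = 0.5054.

0.5054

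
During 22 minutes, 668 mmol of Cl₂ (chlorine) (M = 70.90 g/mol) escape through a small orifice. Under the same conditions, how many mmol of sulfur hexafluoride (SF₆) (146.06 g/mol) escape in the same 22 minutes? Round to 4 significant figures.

Using Graham's law: rate_SF₆/rate_Cl₂ = √(M_Cl₂/M_SF₆) = √(70.90/146.06) = √0.4854 = 0.6967.
So the amount for SF₆ is 668 × 0.6967 = 465.4 mmol.

465.4 mmol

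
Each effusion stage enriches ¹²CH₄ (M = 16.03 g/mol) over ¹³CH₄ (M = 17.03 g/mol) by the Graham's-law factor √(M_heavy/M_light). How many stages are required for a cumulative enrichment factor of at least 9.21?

With α = √(17.03/16.03) per stage, ln α = ½ ln(1.06238) = 0.03026.
Need α^N ≥ 9.21 ⇒ N ≥ ln(9.21) / ln α = 2.220 / 0.03026 = 73.38.
Rounding up, N = 74 stages.

74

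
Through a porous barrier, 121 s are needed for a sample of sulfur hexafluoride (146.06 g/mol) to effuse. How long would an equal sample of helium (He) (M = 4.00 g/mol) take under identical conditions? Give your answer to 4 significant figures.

Graham's law gives t_He/t_SF₆ = √(M_He/M_SF₆) = √(4.00/146.06) = √0.02739 = 0.1655.
So the time for He is 121 × 0.1655 = 20.02 s.

20.02 s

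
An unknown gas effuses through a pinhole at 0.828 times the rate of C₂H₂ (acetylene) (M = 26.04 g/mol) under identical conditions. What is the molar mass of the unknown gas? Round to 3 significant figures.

Using Graham's law: rate_X/rate_C₂H₂ = √(M_C₂H₂/M_X).
0.828 = √(26.04/M_X)
M_X = 26.04 / 0.828² = 26.04 / 0.6856 = 38.0 g/mol

38.0 g/mol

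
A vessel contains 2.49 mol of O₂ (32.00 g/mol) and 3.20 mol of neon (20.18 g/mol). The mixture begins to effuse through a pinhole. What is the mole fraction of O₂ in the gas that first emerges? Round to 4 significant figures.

0.3819

The effusion rate of species i is ∝ p_i/√M_i ∝ n_i/√M_i.
Mole fraction of O₂ in the effusate = (n_O₂/√M_O₂) / (n_O₂/√M_O₂ + n_Ne/√M_Ne)
= (2.49/√32.00) / (2.49/√32.00 + 3.20/√20.18) = 0.4402/(0.4402 + 0.7123) = 0.3819.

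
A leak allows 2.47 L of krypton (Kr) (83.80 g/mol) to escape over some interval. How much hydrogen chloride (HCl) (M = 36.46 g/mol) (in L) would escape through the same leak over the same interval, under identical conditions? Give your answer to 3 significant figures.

By Graham's law, rate_HCl/rate_Kr = √(M_Kr/M_HCl) = √(83.80/36.46) = √2.298 = 1.516.
So the volume for HCl is 2.47 × 1.516 = 3.74 L.

3.74 L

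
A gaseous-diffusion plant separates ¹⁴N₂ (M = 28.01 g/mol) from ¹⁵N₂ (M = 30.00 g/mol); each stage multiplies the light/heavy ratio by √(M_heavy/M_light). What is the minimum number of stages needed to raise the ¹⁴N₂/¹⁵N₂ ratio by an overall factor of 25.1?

With α = √(30.00/28.01) per stage, ln α = ½ ln(1.07105) = 0.03432.
Need α^N ≥ 25.1 ⇒ N ≥ ln(25.1) / ln α = 3.223 / 0.03432 = 93.91.
Minimum whole number of stages: N = 94.

94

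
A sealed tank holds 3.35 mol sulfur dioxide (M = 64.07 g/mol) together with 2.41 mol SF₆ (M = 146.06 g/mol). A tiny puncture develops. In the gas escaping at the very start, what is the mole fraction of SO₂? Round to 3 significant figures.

Rate_i ∝ x_i/√M_i (Graham's law weighted by mole fraction), so the effusate composition follows n_i/√M_i.
Mole fraction of SO₂ in the effusate = (n_SO₂/√M_SO₂) / (n_SO₂/√M_SO₂ + n_SF₆/√M_SF₆)
= (3.35/√64.07) / (3.35/√64.07 + 2.41/√146.06) = 0.4185/(0.4185 + 0.1994) = 0.677.

0.677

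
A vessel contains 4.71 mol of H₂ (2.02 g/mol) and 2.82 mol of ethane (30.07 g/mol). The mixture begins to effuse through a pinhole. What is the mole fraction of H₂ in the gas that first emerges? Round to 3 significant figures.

Each component's effusion rate ∝ (its partial pressure)·(1/√M) ∝ n_i/√M_i.
Mole fraction of H₂ in the effusate = (n_H₂/√M_H₂) / (n_H₂/√M_H₂ + n_C₂H₆/√M_C₂H₆)
= (4.71/√2.02) / (4.71/√2.02 + 2.82/√30.07) = 3.314/(3.314 + 0.5143) = 0.866.

0.866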